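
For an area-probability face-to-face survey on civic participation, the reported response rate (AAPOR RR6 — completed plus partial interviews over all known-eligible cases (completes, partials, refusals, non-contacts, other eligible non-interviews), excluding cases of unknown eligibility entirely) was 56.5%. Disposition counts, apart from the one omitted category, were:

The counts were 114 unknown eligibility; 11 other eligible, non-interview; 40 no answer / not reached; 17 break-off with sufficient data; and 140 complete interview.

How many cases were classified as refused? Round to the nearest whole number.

Num: 140 + 17 = 157
RR6 = 157 / D = 0.565
D = 157 / 0.565 = 277.9
Rest of base = 208
refused = 277.9 − 208 ≈ 70

70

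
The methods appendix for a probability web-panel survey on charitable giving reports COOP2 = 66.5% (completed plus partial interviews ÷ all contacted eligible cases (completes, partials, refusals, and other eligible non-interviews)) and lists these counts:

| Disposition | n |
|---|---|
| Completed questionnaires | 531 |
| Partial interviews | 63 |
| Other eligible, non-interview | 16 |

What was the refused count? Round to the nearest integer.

283

Numerator: 531 + 63 = 594
COOP2 = 594 / D = 0.665
D = 594 / 0.665 = 893.2
Other denominator terms total 610
refused = 893.2 − 610 ≈ 283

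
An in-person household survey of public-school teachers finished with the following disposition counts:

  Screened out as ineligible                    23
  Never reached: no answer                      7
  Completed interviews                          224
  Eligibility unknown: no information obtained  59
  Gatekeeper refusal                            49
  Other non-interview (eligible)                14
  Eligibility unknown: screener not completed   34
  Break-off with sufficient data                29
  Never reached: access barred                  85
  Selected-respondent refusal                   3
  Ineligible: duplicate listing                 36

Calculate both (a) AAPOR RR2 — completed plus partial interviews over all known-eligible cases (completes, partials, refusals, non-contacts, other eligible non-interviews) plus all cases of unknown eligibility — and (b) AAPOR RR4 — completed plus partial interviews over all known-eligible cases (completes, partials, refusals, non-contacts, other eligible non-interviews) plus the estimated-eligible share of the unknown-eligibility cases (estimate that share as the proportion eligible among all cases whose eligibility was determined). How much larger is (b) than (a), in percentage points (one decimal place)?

1.2

Refused = 49 + 3 = 52
No answer / not reached = 7 + 85 = 92
Undetermined eligibility = 34 + 59 = 93
Out of scope = 23 + 36 = 59
Top: 224 + 29 = 253
Denominator: 224 + 29 + 52 + 92 + 14 + 93 = 504
RR2 = 253 / 504 = 0.5020
Known eligible: 224 + 29 + 52 + 92 + 14 = 411
e = 411 / (411 + 59) = 411 / 470 = 0.8745
Eligible share of unknowns: 0.8745 × 93 = 81.33
Denominator: 411 + 81.33 = 492.33
RR4 = 253 / 492.33 = 0.5139
Difference = 51.39 − 50.20 = 1.19 percentage points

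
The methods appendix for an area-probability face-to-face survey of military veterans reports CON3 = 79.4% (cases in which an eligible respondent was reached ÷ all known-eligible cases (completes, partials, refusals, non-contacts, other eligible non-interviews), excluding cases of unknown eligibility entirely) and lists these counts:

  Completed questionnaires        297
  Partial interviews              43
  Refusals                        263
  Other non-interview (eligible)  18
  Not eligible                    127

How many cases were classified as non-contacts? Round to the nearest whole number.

161

Top → 297 + 43 + 263 + 18 = 621
CON3 = 621 / D = 0.794
D = 621 / 0.794 = 782.1
Remaining denominator categories sum to 621
non-contacts = 782.1 − 621 ≈ 161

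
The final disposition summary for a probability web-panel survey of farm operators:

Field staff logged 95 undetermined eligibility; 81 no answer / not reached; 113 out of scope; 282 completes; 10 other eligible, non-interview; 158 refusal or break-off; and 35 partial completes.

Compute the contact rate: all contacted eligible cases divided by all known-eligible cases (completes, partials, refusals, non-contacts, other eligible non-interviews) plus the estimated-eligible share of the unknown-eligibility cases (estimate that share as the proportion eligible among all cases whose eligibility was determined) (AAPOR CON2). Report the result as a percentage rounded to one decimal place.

Num = 282 + 35 + 158 + 10 = 485
Known eligible = 282 + 35 + 158 + 81 + 10 = 566
e = 566 / (566 + 113) = 566 / 679 = 0.8336
e × U = 0.8336 × 95 = 79.19
Denom = 566 + 79.19 = 645.19
CON2 = 485 / 645.19 = 0.7517

75.2%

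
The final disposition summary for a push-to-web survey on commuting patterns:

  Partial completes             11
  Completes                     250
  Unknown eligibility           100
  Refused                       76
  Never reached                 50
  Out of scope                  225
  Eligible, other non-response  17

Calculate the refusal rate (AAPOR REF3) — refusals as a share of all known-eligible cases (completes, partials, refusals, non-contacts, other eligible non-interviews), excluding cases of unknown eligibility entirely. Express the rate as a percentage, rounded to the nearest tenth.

Numerator: 76
Denominator: 250 + 11 + 76 + 50 + 17 = 404
REF3 = 76 / 404 = 0.1881

18.8%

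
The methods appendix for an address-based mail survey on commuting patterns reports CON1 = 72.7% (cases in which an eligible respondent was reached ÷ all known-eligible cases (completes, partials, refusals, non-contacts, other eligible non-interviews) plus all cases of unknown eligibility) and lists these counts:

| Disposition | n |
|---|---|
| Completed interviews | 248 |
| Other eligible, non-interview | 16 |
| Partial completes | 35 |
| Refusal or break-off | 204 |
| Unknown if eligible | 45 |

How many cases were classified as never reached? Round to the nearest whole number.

144

Numerator = 248 + 35 + 204 + 16 = 503
CON1 = 503 / D = 0.727
D = 503 / 0.727 = 691.9
Rest of base = 548
never reached = 691.9 − 548 ≈ 144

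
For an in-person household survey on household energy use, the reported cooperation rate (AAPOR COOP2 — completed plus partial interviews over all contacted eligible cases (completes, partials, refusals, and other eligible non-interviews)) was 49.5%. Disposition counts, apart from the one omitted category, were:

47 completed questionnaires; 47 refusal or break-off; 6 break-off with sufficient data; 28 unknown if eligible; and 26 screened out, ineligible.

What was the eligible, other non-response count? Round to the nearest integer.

7

Top = 47 + 6 = 53
COOP2 = 53 / D = 0.495
D = 53 / 0.495 = 107.1
Rest of base = 100
eligible, other non-response = 107.1 − 100 ≈ 7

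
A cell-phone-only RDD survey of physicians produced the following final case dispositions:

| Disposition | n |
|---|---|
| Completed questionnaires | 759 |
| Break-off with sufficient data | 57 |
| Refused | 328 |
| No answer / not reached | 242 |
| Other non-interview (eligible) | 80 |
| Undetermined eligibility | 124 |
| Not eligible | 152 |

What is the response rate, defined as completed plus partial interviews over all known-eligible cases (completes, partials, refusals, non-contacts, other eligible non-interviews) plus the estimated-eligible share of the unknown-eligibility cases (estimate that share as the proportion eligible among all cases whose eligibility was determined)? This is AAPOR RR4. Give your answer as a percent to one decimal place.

Num → 759 + 57 = 816
Known eligible → 759 + 57 + 328 + 242 + 80 = 1466
e = 1466 / (1466 + 152) = 1466 / 1618 = 0.9061
Eligible share of unknowns → 0.9061 × 124 = 112.36
Denominator → 1466 + 112.36 = 1578.36
RR4 = 816 / 1578.36 = 0.5170

51.7%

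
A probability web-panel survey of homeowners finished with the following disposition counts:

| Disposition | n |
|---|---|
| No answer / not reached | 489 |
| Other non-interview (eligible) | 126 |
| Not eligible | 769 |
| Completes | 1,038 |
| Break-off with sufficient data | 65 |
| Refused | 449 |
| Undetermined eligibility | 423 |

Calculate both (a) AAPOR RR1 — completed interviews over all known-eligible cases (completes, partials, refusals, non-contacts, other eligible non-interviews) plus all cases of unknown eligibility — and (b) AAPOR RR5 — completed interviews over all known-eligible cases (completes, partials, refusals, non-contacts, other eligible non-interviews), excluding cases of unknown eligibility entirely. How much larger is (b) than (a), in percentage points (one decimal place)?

7.8

Num → 1038
Denominator → 1038 + 65 + 449 + 489 + 126 + 423 = 2590
RR1 = 1038 / 2590 = 0.4008
Denominator → 1038 + 65 + 449 + 489 + 126 = 2167
RR5 = 1038 / 2167 = 0.4790
Difference = 47.90 − 40.08 = 7.82 percentage points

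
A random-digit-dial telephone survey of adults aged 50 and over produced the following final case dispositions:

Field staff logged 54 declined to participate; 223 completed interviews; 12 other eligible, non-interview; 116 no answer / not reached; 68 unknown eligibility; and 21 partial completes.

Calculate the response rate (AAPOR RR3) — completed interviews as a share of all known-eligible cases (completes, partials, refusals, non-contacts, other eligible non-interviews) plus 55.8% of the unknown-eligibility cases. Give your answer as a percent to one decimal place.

48.1%

Numerator: 223
Determined eligible: 223 + 21 + 54 + 116 + 12 = 426
e × U: 0.5580 × 68 = 37.94
Base: 426 + 37.94 = 463.94
RR3 = 223 / 463.94 = 0.4807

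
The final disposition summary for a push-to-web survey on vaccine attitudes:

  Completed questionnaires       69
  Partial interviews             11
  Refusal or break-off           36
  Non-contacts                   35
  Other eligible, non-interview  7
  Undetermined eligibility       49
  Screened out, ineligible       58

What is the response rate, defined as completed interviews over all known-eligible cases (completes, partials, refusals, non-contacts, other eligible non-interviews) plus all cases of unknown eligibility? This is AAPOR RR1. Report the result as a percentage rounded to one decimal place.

33.3%

Numerator = 69
Denominator = 69 + 11 + 36 + 35 + 7 + 49 = 207
RR1 = 69 / 207 = 0.3333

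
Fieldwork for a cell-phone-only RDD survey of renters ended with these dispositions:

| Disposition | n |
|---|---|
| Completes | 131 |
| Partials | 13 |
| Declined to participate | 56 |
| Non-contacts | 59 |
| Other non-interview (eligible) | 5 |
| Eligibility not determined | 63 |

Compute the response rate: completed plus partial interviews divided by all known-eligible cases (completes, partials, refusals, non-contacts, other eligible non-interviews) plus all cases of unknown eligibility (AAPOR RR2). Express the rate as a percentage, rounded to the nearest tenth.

Num: 131 + 13 = 144
Denominator: 131 + 13 + 56 + 59 + 5 + 63 = 327
RR2 = 144 / 327 = 0.4404

44.0%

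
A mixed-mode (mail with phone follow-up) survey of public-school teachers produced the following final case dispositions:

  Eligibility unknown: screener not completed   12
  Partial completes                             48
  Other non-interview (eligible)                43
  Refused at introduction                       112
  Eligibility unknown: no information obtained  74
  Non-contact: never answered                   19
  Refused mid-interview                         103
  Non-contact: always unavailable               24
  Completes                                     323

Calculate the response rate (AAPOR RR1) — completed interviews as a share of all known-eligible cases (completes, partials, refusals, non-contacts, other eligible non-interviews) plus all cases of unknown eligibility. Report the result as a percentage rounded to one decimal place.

Refusals = 112 + 103 = 215
No contact after all attempts = 19 + 24 = 43
Eligibility not determined = 12 + 74 = 86
Numerator: 323
Denominator: 323 + 48 + 215 + 43 + 43 + 86 = 758
RR1 = 323 / 758 = 0.4261

42.6%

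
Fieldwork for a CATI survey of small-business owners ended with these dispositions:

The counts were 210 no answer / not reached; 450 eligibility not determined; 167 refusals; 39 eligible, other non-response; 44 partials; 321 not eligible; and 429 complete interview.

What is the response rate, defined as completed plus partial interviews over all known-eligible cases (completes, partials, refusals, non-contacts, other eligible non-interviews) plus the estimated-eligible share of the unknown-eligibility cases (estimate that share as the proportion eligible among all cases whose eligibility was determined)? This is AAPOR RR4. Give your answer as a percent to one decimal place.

38.8%

Top → 429 + 44 = 473
Determined eligible → 429 + 44 + 167 + 210 + 39 = 889
e = 889 / (889 + 321) = 889 / 1210 = 0.7347
Estimated eligible among unknowns → 0.7347 × 450 = 330.62
Denominator → 889 + 330.62 = 1219.62
RR4 = 473 / 1219.62 = 0.3878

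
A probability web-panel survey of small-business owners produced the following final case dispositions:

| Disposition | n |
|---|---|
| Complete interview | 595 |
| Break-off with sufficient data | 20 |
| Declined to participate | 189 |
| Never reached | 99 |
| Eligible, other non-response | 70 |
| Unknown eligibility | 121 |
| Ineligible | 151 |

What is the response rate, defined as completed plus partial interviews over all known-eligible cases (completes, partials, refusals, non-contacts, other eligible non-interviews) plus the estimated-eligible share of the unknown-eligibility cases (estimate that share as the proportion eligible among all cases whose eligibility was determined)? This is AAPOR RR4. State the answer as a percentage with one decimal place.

57.1%

Num: 595 + 20 = 615
Determined eligible: 595 + 20 + 189 + 99 + 70 = 973
e = 973 / (973 + 151) = 973 / 1124 = 0.8657
Eligible share of unknowns: 0.8657 × 121 = 104.75
Denominator: 973 + 104.75 = 1077.75
RR4 = 615 / 1077.75 = 0.5706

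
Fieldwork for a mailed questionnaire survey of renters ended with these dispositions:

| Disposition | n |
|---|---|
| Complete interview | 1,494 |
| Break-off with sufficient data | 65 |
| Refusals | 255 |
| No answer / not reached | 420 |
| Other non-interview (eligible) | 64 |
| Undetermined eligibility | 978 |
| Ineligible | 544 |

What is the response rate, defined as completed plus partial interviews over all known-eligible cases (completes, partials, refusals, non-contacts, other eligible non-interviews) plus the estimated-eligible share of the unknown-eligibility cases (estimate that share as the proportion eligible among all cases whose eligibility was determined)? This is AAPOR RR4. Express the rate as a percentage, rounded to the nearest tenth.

Numerator → 1494 + 65 = 1559
Determined eligible → 1494 + 65 + 255 + 420 + 64 = 2298
e = 2298 / (2298 + 544) = 2298 / 2842 = 0.8086
e × U → 0.8086 × 978 = 790.81
Base → 2298 + 790.81 = 3088.81
RR4 = 1559 / 3088.81 = 0.5047

50.5%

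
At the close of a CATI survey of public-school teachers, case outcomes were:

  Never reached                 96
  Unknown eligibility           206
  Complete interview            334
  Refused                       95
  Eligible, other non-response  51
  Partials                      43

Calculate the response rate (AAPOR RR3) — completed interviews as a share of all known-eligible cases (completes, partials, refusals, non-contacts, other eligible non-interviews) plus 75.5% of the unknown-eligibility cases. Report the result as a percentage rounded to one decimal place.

Num = 334
Determined eligible = 334 + 43 + 95 + 96 + 51 = 619
Eligible share of unknowns = 0.7550 × 206 = 155.53
Base = 619 + 155.53 = 774.53
RR3 = 334 / 774.53 = 0.4312

43.1%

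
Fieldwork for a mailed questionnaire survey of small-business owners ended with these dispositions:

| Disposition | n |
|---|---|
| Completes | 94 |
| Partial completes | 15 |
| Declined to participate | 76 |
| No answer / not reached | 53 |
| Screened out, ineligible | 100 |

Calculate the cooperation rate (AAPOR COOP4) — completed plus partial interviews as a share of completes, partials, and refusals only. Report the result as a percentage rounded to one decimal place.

58.9%

Numerator = 94 + 15 = 109
Denom = 94 + 15 + 76 = 185
COOP4 = 109 / 185 = 0.5892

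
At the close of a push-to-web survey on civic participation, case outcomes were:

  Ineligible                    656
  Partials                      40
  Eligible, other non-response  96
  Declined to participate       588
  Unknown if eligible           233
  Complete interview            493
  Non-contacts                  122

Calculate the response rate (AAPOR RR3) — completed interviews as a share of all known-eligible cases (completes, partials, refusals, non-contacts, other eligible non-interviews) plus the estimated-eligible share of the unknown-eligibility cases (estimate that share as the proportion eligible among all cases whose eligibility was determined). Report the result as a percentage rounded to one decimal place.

33.0%

Numerator: 493
Eligible (known): 493 + 40 + 588 + 122 + 96 = 1339
e = 1339 / (1339 + 656) = 1339 / 1995 = 0.6712
Eligible share of unknowns: 0.6712 × 233 = 156.39
Denom: 1339 + 156.39 = 1495.39
RR3 = 493 / 1495.39 = 0.3297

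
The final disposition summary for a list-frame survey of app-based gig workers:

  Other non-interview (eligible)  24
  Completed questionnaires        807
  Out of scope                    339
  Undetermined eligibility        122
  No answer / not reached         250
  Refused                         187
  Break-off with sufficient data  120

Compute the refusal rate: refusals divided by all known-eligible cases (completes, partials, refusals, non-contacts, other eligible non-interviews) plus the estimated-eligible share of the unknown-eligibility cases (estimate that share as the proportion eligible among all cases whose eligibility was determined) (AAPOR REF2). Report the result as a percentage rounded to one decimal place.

Top: 187
Eligible (known): 807 + 120 + 187 + 250 + 24 = 1388
e = 1388 / (1388 + 339) = 1388 / 1727 = 0.8037
e × U: 0.8037 × 122 = 98.05
Denom: 1388 + 98.05 = 1486.05
REF2 = 187 / 1486.05 = 0.1258

12.6%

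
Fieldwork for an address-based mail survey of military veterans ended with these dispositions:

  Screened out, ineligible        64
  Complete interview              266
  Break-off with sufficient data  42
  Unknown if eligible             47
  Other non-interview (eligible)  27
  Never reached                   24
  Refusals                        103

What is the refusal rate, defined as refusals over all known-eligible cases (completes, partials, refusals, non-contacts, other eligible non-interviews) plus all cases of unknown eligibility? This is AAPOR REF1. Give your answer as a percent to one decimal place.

Num = 103
Base = 266 + 42 + 103 + 24 + 27 + 47 = 509
REF1 = 103 / 509 = 0.2024

20.2%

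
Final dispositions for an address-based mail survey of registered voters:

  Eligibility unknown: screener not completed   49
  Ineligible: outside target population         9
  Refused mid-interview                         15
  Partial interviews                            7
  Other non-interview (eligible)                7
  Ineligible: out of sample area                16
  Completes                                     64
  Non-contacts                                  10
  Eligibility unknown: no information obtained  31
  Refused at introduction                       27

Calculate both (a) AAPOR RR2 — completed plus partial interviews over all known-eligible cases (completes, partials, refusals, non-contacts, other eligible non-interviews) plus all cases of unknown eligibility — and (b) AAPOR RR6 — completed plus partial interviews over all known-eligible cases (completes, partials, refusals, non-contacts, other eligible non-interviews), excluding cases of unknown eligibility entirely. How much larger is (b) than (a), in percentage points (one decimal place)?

20.8

Refusal or break-off = 27 + 15 = 42
Unknown if eligible = 49 + 31 = 80
Ineligible = 9 + 16 = 25
Num → 64 + 7 = 71
Base → 64 + 7 + 42 + 10 + 7 + 80 = 210
RR2 = 71 / 210 = 0.3381
Base → 64 + 7 + 42 + 10 + 7 = 130
RR6 = 71 / 130 = 0.5462
Difference = 54.62 − 33.81 = 20.81 percentage points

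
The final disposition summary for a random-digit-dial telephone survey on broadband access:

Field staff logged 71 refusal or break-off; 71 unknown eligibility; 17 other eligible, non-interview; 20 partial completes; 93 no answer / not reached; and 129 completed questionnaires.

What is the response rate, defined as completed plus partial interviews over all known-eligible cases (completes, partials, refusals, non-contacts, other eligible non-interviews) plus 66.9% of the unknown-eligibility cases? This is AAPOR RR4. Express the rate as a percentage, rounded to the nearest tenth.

Numerator: 129 + 20 = 149
Known eligible: 129 + 20 + 71 + 93 + 17 = 330
e × U: 0.6690 × 71 = 47.50
Base: 330 + 47.50 = 377.50
RR4 = 149 / 377.50 = 0.3947

39.5%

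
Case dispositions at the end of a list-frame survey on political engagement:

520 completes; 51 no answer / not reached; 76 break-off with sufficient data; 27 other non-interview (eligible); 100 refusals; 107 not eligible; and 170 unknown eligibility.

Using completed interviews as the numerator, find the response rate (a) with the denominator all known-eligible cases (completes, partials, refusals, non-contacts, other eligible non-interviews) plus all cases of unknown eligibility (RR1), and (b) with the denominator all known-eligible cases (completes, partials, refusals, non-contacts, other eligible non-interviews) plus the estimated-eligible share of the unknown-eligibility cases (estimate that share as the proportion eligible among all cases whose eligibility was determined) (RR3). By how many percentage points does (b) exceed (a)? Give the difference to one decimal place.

Top → 520
Denom → 520 + 76 + 100 + 51 + 27 + 170 = 944
RR1 = 520 / 944 = 0.5508
Known eligible → 520 + 76 + 100 + 51 + 27 = 774
e = 774 / (774 + 107) = 774 / 881 = 0.8785
e × U → 0.8785 × 170 = 149.34
Denom → 774 + 149.34 = 923.34
RR3 = 520 / 923.34 = 0.5632
Difference = 56.32 − 55.08 = 1.24 percentage points

1.2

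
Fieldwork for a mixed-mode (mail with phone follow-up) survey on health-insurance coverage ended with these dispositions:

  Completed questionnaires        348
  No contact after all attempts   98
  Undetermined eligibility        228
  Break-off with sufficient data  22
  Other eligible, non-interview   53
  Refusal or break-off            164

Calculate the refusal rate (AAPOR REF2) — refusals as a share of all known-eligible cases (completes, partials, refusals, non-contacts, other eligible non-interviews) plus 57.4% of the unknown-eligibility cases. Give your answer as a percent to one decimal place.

Num → 164
Determined eligible → 348 + 22 + 164 + 98 + 53 = 685
Eligible share of unknowns → 0.5740 × 228 = 130.87
Denominator → 685 + 130.87 = 815.87
REF2 = 164 / 815.87 = 0.2010

20.1%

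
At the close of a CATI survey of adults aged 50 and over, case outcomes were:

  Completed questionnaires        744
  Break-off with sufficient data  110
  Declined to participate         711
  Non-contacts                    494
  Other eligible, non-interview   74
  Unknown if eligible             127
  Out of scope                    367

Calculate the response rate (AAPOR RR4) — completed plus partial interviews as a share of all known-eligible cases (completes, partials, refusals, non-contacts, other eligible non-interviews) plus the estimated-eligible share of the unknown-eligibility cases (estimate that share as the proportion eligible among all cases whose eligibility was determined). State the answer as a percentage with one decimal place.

Numerator: 744 + 110 = 854
Determined eligible: 744 + 110 + 711 + 494 + 74 = 2133
e = 2133 / (2133 + 367) = 2133 / 2500 = 0.8532
e × U: 0.8532 × 127 = 108.36
Base: 2133 + 108.36 = 2241.36
RR4 = 854 / 2241.36 = 0.3810

38.1%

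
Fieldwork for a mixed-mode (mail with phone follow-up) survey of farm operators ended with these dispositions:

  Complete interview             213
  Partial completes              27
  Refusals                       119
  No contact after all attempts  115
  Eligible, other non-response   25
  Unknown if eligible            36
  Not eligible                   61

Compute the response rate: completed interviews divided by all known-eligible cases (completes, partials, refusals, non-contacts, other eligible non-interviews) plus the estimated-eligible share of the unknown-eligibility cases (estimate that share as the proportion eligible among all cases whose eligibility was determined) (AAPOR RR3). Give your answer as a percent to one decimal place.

Num = 213
Known eligible = 213 + 27 + 119 + 115 + 25 = 499
e = 499 / (499 + 61) = 499 / 560 = 0.8911
Estimated eligible among unknowns = 0.8911 × 36 = 32.08
Denom = 499 + 32.08 = 531.08
RR3 = 213 / 531.08 = 0.4011

40.1%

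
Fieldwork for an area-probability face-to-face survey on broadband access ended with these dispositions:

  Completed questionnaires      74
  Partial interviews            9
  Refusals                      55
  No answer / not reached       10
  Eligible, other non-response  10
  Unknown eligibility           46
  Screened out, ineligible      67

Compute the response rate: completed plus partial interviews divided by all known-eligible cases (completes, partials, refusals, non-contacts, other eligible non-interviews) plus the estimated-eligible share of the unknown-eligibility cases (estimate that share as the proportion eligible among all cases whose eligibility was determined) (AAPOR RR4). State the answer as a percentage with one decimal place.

43.6%

Numerator: 74 + 9 = 83
Determined eligible: 74 + 9 + 55 + 10 + 10 = 158
e = 158 / (158 + 67) = 158 / 225 = 0.7022
Eligible share of unknowns: 0.7022 × 46 = 32.30
Denominator: 158 + 32.30 = 190.30
RR4 = 83 / 190.30 = 0.4362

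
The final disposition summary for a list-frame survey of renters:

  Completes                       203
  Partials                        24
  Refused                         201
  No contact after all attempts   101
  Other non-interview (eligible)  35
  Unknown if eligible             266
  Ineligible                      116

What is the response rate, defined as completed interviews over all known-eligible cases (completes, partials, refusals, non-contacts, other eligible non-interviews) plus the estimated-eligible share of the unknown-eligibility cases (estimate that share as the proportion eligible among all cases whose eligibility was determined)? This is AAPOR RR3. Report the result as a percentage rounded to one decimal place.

25.9%

Num: 203
Determined eligible: 203 + 24 + 201 + 101 + 35 = 564
e = 564 / (564 + 116) = 564 / 680 = 0.8294
Eligible share of unknowns: 0.8294 × 266 = 220.62
Denom: 564 + 220.62 = 784.62
RR3 = 203 / 784.62 = 0.2587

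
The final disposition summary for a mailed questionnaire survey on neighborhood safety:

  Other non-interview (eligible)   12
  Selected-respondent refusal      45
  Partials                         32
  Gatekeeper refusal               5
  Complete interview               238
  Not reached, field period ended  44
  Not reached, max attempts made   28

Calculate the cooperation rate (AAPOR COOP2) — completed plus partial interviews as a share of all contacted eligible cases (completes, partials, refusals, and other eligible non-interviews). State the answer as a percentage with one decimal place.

Refusal or break-off = 5 + 45 = 50
No answer / not reached = 44 + 28 = 72
Numerator = 238 + 32 = 270
Denom = 238 + 32 + 50 + 12 = 332
COOP2 = 270 / 332 = 0.8133

81.3%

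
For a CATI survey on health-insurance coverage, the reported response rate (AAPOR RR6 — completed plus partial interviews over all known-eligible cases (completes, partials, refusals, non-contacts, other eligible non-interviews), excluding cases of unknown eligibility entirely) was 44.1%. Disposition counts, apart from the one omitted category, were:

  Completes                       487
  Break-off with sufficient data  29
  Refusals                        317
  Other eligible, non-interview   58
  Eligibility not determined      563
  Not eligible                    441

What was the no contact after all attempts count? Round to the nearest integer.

279

Num → 487 + 29 = 516
RR6 = 516 / D = 0.441
D = 516 / 0.441 = 1170.1
Remaining denominator categories sum to 891
no contact after all attempts = 1170.1 − 891 ≈ 279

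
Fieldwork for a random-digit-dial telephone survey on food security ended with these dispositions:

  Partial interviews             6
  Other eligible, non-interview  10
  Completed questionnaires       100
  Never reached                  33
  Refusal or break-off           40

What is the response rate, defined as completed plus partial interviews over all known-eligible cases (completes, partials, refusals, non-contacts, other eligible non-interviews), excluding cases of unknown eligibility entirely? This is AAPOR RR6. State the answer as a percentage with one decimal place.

Numerator → 100 + 6 = 106
Base → 100 + 6 + 40 + 33 + 10 = 189
RR6 = 106 / 189 = 0.5608

56.1%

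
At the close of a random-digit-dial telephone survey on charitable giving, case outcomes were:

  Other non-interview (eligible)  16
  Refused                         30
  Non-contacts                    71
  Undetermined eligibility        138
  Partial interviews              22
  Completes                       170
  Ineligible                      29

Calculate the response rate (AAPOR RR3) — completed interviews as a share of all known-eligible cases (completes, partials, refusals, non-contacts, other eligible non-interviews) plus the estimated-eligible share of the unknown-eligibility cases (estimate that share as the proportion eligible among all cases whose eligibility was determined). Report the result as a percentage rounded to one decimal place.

39.1%

Top → 170
Eligible (known) → 170 + 22 + 30 + 71 + 16 = 309
e = 309 / (309 + 29) = 309 / 338 = 0.9142
Estimated eligible among unknowns → 0.9142 × 138 = 126.16
Denom → 309 + 126.16 = 435.16
RR3 = 170 / 435.16 = 0.3907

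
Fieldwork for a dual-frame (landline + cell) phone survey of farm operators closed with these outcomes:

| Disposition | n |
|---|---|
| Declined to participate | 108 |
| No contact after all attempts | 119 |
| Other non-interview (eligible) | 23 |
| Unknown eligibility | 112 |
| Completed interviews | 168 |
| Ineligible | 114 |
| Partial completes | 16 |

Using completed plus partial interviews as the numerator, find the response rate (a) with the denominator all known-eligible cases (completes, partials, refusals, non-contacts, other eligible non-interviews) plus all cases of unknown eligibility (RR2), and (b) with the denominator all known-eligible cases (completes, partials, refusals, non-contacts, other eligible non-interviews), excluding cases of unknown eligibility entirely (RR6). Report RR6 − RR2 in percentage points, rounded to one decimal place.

8.7

Top: 168 + 16 = 184
Denominator: 168 + 16 + 108 + 119 + 23 + 112 = 546
RR2 = 184 / 546 = 0.3370
Denominator: 168 + 16 + 108 + 119 + 23 = 434
RR6 = 184 / 434 = 0.4240
Difference = 42.40 − 33.70 = 8.70 percentage points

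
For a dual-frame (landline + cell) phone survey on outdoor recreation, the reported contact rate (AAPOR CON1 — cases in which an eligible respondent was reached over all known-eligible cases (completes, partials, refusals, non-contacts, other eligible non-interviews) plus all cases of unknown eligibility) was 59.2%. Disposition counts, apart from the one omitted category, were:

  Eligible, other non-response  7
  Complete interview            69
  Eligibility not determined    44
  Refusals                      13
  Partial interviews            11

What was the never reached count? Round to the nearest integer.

Top → 69 + 11 + 13 + 7 = 100
CON1 = 100 / D = 0.592
D = 100 / 0.592 = 168.9
Other denominator terms total 144
never reached = 168.9 − 144 ≈ 25

25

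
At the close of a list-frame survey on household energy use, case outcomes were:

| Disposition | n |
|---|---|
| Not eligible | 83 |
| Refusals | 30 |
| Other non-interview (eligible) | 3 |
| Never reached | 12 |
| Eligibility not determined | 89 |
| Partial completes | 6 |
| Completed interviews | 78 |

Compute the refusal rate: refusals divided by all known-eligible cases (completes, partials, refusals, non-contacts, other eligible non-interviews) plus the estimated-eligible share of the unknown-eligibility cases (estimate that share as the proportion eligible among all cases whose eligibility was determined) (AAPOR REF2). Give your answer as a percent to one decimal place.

16.4%

Top → 30
Determined eligible → 78 + 6 + 30 + 12 + 3 = 129
e = 129 / (129 + 83) = 129 / 212 = 0.6085
e × U → 0.6085 × 89 = 54.16
Denominator → 129 + 54.16 = 183.16
REF2 = 30 / 183.16 = 0.1638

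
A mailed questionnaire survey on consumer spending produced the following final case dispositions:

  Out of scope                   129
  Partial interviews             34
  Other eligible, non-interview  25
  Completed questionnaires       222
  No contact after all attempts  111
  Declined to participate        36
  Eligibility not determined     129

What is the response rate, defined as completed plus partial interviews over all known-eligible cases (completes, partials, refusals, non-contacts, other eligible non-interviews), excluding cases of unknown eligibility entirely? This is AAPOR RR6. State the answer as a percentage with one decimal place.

59.8%

Top: 222 + 34 = 256
Denominator: 222 + 34 + 36 + 111 + 25 = 428
RR6 = 256 / 428 = 0.5981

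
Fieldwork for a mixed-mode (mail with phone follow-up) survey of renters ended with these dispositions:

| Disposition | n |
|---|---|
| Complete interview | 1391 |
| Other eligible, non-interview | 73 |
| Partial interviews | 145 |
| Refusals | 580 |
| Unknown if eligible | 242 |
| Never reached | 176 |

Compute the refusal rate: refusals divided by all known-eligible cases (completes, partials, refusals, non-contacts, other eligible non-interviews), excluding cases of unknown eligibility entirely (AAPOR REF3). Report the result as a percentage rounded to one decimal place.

24.5%

Numerator: 580
Denom: 1391 + 145 + 580 + 176 + 73 = 2365
REF3 = 580 / 2365 = 0.2452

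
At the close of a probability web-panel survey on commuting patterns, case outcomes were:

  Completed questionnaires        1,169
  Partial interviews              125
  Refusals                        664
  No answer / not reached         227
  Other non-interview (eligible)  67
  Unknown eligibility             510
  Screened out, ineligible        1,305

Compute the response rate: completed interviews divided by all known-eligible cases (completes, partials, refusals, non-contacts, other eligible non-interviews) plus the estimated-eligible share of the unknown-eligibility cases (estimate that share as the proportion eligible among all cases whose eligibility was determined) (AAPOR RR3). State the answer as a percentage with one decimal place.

45.4%

Numerator → 1169
Eligible (known) → 1169 + 125 + 664 + 227 + 67 = 2252
e = 2252 / (2252 + 1305) = 2252 / 3557 = 0.6331
Estimated eligible among unknowns → 0.6331 × 510 = 322.88
Base → 2252 + 322.88 = 2574.88
RR3 = 1169 / 2574.88 = 0.4540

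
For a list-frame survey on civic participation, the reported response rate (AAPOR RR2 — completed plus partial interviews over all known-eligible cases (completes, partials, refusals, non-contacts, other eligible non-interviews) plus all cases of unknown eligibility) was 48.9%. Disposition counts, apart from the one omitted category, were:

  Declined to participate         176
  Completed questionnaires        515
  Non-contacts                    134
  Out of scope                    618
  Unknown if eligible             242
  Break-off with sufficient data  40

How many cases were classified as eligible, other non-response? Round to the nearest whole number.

28

Num → 515 + 40 = 555
RR2 = 555 / D = 0.489
D = 555 / 0.489 = 1135.0
Other denominator terms total 1107
eligible, other non-response = 1135.0 − 1107 ≈ 28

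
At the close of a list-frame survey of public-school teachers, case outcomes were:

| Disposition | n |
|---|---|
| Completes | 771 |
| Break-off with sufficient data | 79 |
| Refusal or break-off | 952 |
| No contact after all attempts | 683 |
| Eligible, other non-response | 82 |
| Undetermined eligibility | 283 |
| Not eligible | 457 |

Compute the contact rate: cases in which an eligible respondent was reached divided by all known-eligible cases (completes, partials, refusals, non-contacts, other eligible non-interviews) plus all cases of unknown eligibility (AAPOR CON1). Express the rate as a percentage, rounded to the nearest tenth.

66.1%

Top → 771 + 79 + 952 + 82 = 1884
Denominator → 771 + 79 + 952 + 683 + 82 + 283 = 2850
CON1 = 1884 / 2850 = 0.6611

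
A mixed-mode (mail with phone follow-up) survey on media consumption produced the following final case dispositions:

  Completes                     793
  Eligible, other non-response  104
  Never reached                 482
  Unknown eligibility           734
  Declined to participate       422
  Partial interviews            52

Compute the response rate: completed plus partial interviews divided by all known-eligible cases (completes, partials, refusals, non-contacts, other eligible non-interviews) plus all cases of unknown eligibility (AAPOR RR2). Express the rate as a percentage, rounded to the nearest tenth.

Num = 793 + 52 = 845
Denom = 793 + 52 + 422 + 482 + 104 + 734 = 2587
RR2 = 845 / 2587 = 0.3266

32.7%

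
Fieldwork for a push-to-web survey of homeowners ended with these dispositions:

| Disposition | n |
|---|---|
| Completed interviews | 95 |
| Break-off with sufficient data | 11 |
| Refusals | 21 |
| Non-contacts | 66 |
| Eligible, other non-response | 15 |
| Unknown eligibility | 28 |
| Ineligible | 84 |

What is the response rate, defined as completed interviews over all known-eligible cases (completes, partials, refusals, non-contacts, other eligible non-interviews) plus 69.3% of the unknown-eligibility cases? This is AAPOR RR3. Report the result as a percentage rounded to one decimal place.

Top = 95
Determined eligible = 95 + 11 + 21 + 66 + 15 = 208
Eligible share of unknowns = 0.6930 × 28 = 19.40
Denominator = 208 + 19.40 = 227.40
RR3 = 95 / 227.40 = 0.4178

41.8%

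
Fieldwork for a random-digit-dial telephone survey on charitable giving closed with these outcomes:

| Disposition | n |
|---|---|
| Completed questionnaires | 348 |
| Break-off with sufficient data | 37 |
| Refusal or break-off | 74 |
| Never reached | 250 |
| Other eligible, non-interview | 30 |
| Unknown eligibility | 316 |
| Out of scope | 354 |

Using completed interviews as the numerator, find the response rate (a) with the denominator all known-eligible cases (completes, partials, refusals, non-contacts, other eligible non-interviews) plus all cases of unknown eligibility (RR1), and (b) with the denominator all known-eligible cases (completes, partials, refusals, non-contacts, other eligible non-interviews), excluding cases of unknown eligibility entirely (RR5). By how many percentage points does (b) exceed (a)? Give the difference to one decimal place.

Numerator: 348
Denom: 348 + 37 + 74 + 250 + 30 + 316 = 1055
RR1 = 348 / 1055 = 0.3299
Denom: 348 + 37 + 74 + 250 + 30 = 739
RR5 = 348 / 739 = 0.4709
Difference = 47.09 − 32.99 = 14.10 percentage points

14.1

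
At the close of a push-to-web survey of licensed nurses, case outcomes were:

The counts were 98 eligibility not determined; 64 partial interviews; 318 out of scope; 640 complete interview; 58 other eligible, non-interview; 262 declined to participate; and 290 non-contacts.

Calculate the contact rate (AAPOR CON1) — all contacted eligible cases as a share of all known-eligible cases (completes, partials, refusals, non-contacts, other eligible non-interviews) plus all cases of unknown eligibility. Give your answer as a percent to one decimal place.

72.5%

Top = 640 + 64 + 262 + 58 = 1024
Denominator = 640 + 64 + 262 + 290 + 58 + 98 = 1412
CON1 = 1024 / 1412 = 0.7252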